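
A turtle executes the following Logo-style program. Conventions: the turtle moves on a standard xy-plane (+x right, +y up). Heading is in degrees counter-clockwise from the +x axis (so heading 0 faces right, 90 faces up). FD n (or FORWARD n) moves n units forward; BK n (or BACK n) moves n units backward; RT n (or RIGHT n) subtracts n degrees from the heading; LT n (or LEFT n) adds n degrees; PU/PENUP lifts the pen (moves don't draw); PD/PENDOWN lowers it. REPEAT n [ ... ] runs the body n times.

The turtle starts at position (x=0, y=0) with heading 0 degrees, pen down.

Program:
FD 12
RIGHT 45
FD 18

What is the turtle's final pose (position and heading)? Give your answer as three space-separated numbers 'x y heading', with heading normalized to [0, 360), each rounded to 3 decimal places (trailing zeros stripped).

Answer: 24.728 -12.728 315

Derivation:
Executing turtle program step by step:
Start: pos=(0,0), heading=0, pen down
FD 12: (0,0) -> (12,0) [heading=0, draw]
RT 45: heading 0 -> 315
FD 18: (12,0) -> (24.728,-12.728) [heading=315, draw]
Final: pos=(24.728,-12.728), heading=315, 2 segment(s) drawn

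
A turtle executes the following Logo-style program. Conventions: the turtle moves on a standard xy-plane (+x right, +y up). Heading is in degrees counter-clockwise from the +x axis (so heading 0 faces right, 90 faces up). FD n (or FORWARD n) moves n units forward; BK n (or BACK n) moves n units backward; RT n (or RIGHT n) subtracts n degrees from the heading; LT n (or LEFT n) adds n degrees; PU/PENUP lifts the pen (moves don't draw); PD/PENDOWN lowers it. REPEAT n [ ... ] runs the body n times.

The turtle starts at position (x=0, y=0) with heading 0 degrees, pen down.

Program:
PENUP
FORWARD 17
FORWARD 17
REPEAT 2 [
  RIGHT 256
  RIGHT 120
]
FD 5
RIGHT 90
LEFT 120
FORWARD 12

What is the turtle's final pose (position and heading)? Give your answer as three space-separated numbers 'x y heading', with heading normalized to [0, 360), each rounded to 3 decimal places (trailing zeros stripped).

Executing turtle program step by step:
Start: pos=(0,0), heading=0, pen down
PU: pen up
FD 17: (0,0) -> (17,0) [heading=0, move]
FD 17: (17,0) -> (34,0) [heading=0, move]
REPEAT 2 [
  -- iteration 1/2 --
  RT 256: heading 0 -> 104
  RT 120: heading 104 -> 344
  -- iteration 2/2 --
  RT 256: heading 344 -> 88
  RT 120: heading 88 -> 328
]
FD 5: (34,0) -> (38.24,-2.65) [heading=328, move]
RT 90: heading 328 -> 238
LT 120: heading 238 -> 358
FD 12: (38.24,-2.65) -> (50.233,-3.068) [heading=358, move]
Final: pos=(50.233,-3.068), heading=358, 0 segment(s) drawn

Answer: 50.233 -3.068 358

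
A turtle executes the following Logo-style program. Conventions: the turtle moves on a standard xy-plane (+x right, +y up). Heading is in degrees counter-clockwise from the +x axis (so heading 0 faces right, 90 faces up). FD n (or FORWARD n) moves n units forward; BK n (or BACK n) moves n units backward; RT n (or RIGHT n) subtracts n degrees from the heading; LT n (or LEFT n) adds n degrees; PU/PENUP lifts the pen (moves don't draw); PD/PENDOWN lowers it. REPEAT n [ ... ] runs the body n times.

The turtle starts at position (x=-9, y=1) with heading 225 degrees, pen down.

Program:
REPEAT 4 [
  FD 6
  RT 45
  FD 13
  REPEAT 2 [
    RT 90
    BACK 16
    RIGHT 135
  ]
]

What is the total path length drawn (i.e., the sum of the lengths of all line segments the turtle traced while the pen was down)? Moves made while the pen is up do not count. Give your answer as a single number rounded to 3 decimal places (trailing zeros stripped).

Executing turtle program step by step:
Start: pos=(-9,1), heading=225, pen down
REPEAT 4 [
  -- iteration 1/4 --
  FD 6: (-9,1) -> (-13.243,-3.243) [heading=225, draw]
  RT 45: heading 225 -> 180
  FD 13: (-13.243,-3.243) -> (-26.243,-3.243) [heading=180, draw]
  REPEAT 2 [
    -- iteration 1/2 --
    RT 90: heading 180 -> 90
    BK 16: (-26.243,-3.243) -> (-26.243,-19.243) [heading=90, draw]
    RT 135: heading 90 -> 315
    -- iteration 2/2 --
    RT 90: heading 315 -> 225
    BK 16: (-26.243,-19.243) -> (-14.929,-7.929) [heading=225, draw]
    RT 135: heading 225 -> 90
  ]
  -- iteration 2/4 --
  FD 6: (-14.929,-7.929) -> (-14.929,-1.929) [heading=90, draw]
  RT 45: heading 90 -> 45
  FD 13: (-14.929,-1.929) -> (-5.737,7.263) [heading=45, draw]
  REPEAT 2 [
    -- iteration 1/2 --
    RT 90: heading 45 -> 315
    BK 16: (-5.737,7.263) -> (-17.05,18.577) [heading=315, draw]
    RT 135: heading 315 -> 180
    -- iteration 2/2 --
    RT 90: heading 180 -> 90
    BK 16: (-17.05,18.577) -> (-17.05,2.577) [heading=90, draw]
    RT 135: heading 90 -> 315
  ]
  -- iteration 3/4 --
  FD 6: (-17.05,2.577) -> (-12.808,-1.665) [heading=315, draw]
  RT 45: heading 315 -> 270
  FD 13: (-12.808,-1.665) -> (-12.808,-14.665) [heading=270, draw]
  REPEAT 2 [
    -- iteration 1/2 --
    RT 90: heading 270 -> 180
    BK 16: (-12.808,-14.665) -> (3.192,-14.665) [heading=180, draw]
    RT 135: heading 180 -> 45
    -- iteration 2/2 --
    RT 90: heading 45 -> 315
    BK 16: (3.192,-14.665) -> (-8.121,-3.352) [heading=315, draw]
    RT 135: heading 315 -> 180
  ]
  -- iteration 4/4 --
  FD 6: (-8.121,-3.352) -> (-14.121,-3.352) [heading=180, draw]
  RT 45: heading 180 -> 135
  FD 13: (-14.121,-3.352) -> (-23.314,5.841) [heading=135, draw]
  REPEAT 2 [
    -- iteration 1/2 --
    RT 90: heading 135 -> 45
    BK 16: (-23.314,5.841) -> (-34.627,-5.473) [heading=45, draw]
    RT 135: heading 45 -> 270
    -- iteration 2/2 --
    RT 90: heading 270 -> 180
    BK 16: (-34.627,-5.473) -> (-18.627,-5.473) [heading=180, draw]
    RT 135: heading 180 -> 45
  ]
]
Final: pos=(-18.627,-5.473), heading=45, 16 segment(s) drawn

Segment lengths:
  seg 1: (-9,1) -> (-13.243,-3.243), length = 6
  seg 2: (-13.243,-3.243) -> (-26.243,-3.243), length = 13
  seg 3: (-26.243,-3.243) -> (-26.243,-19.243), length = 16
  seg 4: (-26.243,-19.243) -> (-14.929,-7.929), length = 16
  seg 5: (-14.929,-7.929) -> (-14.929,-1.929), length = 6
  seg 6: (-14.929,-1.929) -> (-5.737,7.263), length = 13
  seg 7: (-5.737,7.263) -> (-17.05,18.577), length = 16
  seg 8: (-17.05,18.577) -> (-17.05,2.577), length = 16
  seg 9: (-17.05,2.577) -> (-12.808,-1.665), length = 6
  seg 10: (-12.808,-1.665) -> (-12.808,-14.665), length = 13
  seg 11: (-12.808,-14.665) -> (3.192,-14.665), length = 16
  seg 12: (3.192,-14.665) -> (-8.121,-3.352), length = 16
  seg 13: (-8.121,-3.352) -> (-14.121,-3.352), length = 6
  seg 14: (-14.121,-3.352) -> (-23.314,5.841), length = 13
  seg 15: (-23.314,5.841) -> (-34.627,-5.473), length = 16
  seg 16: (-34.627,-5.473) -> (-18.627,-5.473), length = 16
Total = 204

Answer: 204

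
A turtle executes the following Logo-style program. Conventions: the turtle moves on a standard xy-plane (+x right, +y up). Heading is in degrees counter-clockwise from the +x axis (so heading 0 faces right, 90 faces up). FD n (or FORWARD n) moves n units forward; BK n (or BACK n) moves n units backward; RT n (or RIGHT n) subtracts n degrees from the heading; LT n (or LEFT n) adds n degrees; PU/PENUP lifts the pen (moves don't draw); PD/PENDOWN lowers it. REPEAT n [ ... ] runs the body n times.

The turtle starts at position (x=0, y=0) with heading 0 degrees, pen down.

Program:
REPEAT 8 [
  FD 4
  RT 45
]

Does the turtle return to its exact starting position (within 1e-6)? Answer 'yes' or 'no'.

Answer: yes

Derivation:
Executing turtle program step by step:
Start: pos=(0,0), heading=0, pen down
REPEAT 8 [
  -- iteration 1/8 --
  FD 4: (0,0) -> (4,0) [heading=0, draw]
  RT 45: heading 0 -> 315
  -- iteration 2/8 --
  FD 4: (4,0) -> (6.828,-2.828) [heading=315, draw]
  RT 45: heading 315 -> 270
  -- iteration 3/8 --
  FD 4: (6.828,-2.828) -> (6.828,-6.828) [heading=270, draw]
  RT 45: heading 270 -> 225
  -- iteration 4/8 --
  FD 4: (6.828,-6.828) -> (4,-9.657) [heading=225, draw]
  RT 45: heading 225 -> 180
  -- iteration 5/8 --
  FD 4: (4,-9.657) -> (0,-9.657) [heading=180, draw]
  RT 45: heading 180 -> 135
  -- iteration 6/8 --
  FD 4: (0,-9.657) -> (-2.828,-6.828) [heading=135, draw]
  RT 45: heading 135 -> 90
  -- iteration 7/8 --
  FD 4: (-2.828,-6.828) -> (-2.828,-2.828) [heading=90, draw]
  RT 45: heading 90 -> 45
  -- iteration 8/8 --
  FD 4: (-2.828,-2.828) -> (0,0) [heading=45, draw]
  RT 45: heading 45 -> 0
]
Final: pos=(0,0), heading=0, 8 segment(s) drawn

Start position: (0, 0)
Final position: (0, 0)
Distance = 0; < 1e-6 -> CLOSED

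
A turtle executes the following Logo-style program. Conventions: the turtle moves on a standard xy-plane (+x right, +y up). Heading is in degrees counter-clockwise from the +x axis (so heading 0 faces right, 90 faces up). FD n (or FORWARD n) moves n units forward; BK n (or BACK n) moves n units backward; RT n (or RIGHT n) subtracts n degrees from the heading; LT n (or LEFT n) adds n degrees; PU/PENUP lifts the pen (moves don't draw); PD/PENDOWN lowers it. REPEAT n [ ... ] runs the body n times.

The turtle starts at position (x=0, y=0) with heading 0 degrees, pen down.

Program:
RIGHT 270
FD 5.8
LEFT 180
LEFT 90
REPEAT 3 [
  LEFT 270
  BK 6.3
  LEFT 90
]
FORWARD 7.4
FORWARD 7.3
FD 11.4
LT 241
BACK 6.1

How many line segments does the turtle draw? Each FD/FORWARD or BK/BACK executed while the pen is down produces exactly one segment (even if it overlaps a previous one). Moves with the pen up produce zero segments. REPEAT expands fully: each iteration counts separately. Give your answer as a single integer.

Answer: 8

Derivation:
Executing turtle program step by step:
Start: pos=(0,0), heading=0, pen down
RT 270: heading 0 -> 90
FD 5.8: (0,0) -> (0,5.8) [heading=90, draw]
LT 180: heading 90 -> 270
LT 90: heading 270 -> 0
REPEAT 3 [
  -- iteration 1/3 --
  LT 270: heading 0 -> 270
  BK 6.3: (0,5.8) -> (0,12.1) [heading=270, draw]
  LT 90: heading 270 -> 0
  -- iteration 2/3 --
  LT 270: heading 0 -> 270
  BK 6.3: (0,12.1) -> (0,18.4) [heading=270, draw]
  LT 90: heading 270 -> 0
  -- iteration 3/3 --
  LT 270: heading 0 -> 270
  BK 6.3: (0,18.4) -> (0,24.7) [heading=270, draw]
  LT 90: heading 270 -> 0
]
FD 7.4: (0,24.7) -> (7.4,24.7) [heading=0, draw]
FD 7.3: (7.4,24.7) -> (14.7,24.7) [heading=0, draw]
FD 11.4: (14.7,24.7) -> (26.1,24.7) [heading=0, draw]
LT 241: heading 0 -> 241
BK 6.1: (26.1,24.7) -> (29.057,30.035) [heading=241, draw]
Final: pos=(29.057,30.035), heading=241, 8 segment(s) drawn
Segments drawn: 8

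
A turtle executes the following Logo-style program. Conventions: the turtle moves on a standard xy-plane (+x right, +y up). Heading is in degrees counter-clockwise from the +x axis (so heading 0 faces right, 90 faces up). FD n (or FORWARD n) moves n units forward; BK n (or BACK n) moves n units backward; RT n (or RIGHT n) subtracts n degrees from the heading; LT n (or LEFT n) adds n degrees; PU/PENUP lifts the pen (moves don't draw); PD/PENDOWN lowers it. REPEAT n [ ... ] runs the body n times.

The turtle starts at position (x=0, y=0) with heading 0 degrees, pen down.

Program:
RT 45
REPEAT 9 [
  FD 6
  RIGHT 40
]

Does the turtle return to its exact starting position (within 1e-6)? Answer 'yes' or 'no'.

Answer: yes

Derivation:
Executing turtle program step by step:
Start: pos=(0,0), heading=0, pen down
RT 45: heading 0 -> 315
REPEAT 9 [
  -- iteration 1/9 --
  FD 6: (0,0) -> (4.243,-4.243) [heading=315, draw]
  RT 40: heading 315 -> 275
  -- iteration 2/9 --
  FD 6: (4.243,-4.243) -> (4.766,-10.22) [heading=275, draw]
  RT 40: heading 275 -> 235
  -- iteration 3/9 --
  FD 6: (4.766,-10.22) -> (1.324,-15.135) [heading=235, draw]
  RT 40: heading 235 -> 195
  -- iteration 4/9 --
  FD 6: (1.324,-15.135) -> (-4.471,-16.688) [heading=195, draw]
  RT 40: heading 195 -> 155
  -- iteration 5/9 --
  FD 6: (-4.471,-16.688) -> (-9.909,-14.152) [heading=155, draw]
  RT 40: heading 155 -> 115
  -- iteration 6/9 --
  FD 6: (-9.909,-14.152) -> (-12.445,-8.714) [heading=115, draw]
  RT 40: heading 115 -> 75
  -- iteration 7/9 --
  FD 6: (-12.445,-8.714) -> (-10.892,-2.919) [heading=75, draw]
  RT 40: heading 75 -> 35
  -- iteration 8/9 --
  FD 6: (-10.892,-2.919) -> (-5.977,0.523) [heading=35, draw]
  RT 40: heading 35 -> 355
  -- iteration 9/9 --
  FD 6: (-5.977,0.523) -> (0,0) [heading=355, draw]
  RT 40: heading 355 -> 315
]
Final: pos=(0,0), heading=315, 9 segment(s) drawn

Start position: (0, 0)
Final position: (0, 0)
Distance = 0; < 1e-6 -> CLOSED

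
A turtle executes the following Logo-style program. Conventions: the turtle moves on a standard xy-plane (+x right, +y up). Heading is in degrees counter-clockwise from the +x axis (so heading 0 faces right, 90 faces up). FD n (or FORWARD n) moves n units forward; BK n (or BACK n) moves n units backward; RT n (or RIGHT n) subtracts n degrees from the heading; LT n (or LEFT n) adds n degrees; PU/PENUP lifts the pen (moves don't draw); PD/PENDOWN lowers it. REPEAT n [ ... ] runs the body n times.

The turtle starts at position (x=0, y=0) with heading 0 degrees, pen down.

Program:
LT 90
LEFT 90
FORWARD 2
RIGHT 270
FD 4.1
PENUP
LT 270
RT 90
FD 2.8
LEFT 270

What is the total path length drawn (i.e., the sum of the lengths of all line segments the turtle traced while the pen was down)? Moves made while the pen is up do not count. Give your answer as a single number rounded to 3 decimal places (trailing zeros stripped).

Executing turtle program step by step:
Start: pos=(0,0), heading=0, pen down
LT 90: heading 0 -> 90
LT 90: heading 90 -> 180
FD 2: (0,0) -> (-2,0) [heading=180, draw]
RT 270: heading 180 -> 270
FD 4.1: (-2,0) -> (-2,-4.1) [heading=270, draw]
PU: pen up
LT 270: heading 270 -> 180
RT 90: heading 180 -> 90
FD 2.8: (-2,-4.1) -> (-2,-1.3) [heading=90, move]
LT 270: heading 90 -> 0
Final: pos=(-2,-1.3), heading=0, 2 segment(s) drawn

Segment lengths:
  seg 1: (0,0) -> (-2,0), length = 2
  seg 2: (-2,0) -> (-2,-4.1), length = 4.1
Total = 6.1

Answer: 6.1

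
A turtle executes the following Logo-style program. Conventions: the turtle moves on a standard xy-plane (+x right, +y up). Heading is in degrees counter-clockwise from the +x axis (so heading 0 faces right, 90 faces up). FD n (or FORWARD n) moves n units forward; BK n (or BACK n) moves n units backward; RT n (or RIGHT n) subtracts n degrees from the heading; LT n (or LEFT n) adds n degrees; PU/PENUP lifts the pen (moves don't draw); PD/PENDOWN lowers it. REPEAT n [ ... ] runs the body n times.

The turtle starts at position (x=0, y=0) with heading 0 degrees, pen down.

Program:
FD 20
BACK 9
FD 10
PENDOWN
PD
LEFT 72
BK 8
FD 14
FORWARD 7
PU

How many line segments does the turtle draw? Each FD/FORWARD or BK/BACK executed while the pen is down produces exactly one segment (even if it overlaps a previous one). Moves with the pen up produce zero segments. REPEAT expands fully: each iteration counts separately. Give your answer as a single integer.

Executing turtle program step by step:
Start: pos=(0,0), heading=0, pen down
FD 20: (0,0) -> (20,0) [heading=0, draw]
BK 9: (20,0) -> (11,0) [heading=0, draw]
FD 10: (11,0) -> (21,0) [heading=0, draw]
PD: pen down
PD: pen down
LT 72: heading 0 -> 72
BK 8: (21,0) -> (18.528,-7.608) [heading=72, draw]
FD 14: (18.528,-7.608) -> (22.854,5.706) [heading=72, draw]
FD 7: (22.854,5.706) -> (25.017,12.364) [heading=72, draw]
PU: pen up
Final: pos=(25.017,12.364), heading=72, 6 segment(s) drawn
Segments drawn: 6

Answer: 6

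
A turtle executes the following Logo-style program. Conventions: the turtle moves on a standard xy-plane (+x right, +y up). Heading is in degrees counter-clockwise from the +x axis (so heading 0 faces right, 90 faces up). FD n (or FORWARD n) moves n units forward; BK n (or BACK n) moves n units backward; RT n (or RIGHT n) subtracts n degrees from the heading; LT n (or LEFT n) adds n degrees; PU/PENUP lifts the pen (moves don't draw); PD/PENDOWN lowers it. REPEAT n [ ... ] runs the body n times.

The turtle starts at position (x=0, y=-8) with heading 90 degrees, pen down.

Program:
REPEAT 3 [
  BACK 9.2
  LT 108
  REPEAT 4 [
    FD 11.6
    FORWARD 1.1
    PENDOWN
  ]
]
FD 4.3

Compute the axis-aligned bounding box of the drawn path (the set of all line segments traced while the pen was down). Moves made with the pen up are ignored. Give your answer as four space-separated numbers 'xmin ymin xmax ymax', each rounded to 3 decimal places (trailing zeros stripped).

Executing turtle program step by step:
Start: pos=(0,-8), heading=90, pen down
REPEAT 3 [
  -- iteration 1/3 --
  BK 9.2: (0,-8) -> (0,-17.2) [heading=90, draw]
  LT 108: heading 90 -> 198
  REPEAT 4 [
    -- iteration 1/4 --
    FD 11.6: (0,-17.2) -> (-11.032,-20.785) [heading=198, draw]
    FD 1.1: (-11.032,-20.785) -> (-12.078,-21.125) [heading=198, draw]
    PD: pen down
    -- iteration 2/4 --
    FD 11.6: (-12.078,-21.125) -> (-23.111,-24.709) [heading=198, draw]
    FD 1.1: (-23.111,-24.709) -> (-24.157,-25.049) [heading=198, draw]
    PD: pen down
    -- iteration 3/4 --
    FD 11.6: (-24.157,-25.049) -> (-35.189,-28.634) [heading=198, draw]
    FD 1.1: (-35.189,-28.634) -> (-36.235,-28.974) [heading=198, draw]
    PD: pen down
    -- iteration 4/4 --
    FD 11.6: (-36.235,-28.974) -> (-47.268,-32.558) [heading=198, draw]
    FD 1.1: (-47.268,-32.558) -> (-48.314,-32.898) [heading=198, draw]
    PD: pen down
  ]
  -- iteration 2/3 --
  BK 9.2: (-48.314,-32.898) -> (-39.564,-30.055) [heading=198, draw]
  LT 108: heading 198 -> 306
  REPEAT 4 [
    -- iteration 1/4 --
    FD 11.6: (-39.564,-30.055) -> (-32.746,-39.44) [heading=306, draw]
    FD 1.1: (-32.746,-39.44) -> (-32.099,-40.33) [heading=306, draw]
    PD: pen down
    -- iteration 2/4 --
    FD 11.6: (-32.099,-40.33) -> (-25.281,-49.714) [heading=306, draw]
    FD 1.1: (-25.281,-49.714) -> (-24.634,-50.604) [heading=306, draw]
    PD: pen down
    -- iteration 3/4 --
    FD 11.6: (-24.634,-50.604) -> (-17.816,-59.989) [heading=306, draw]
    FD 1.1: (-17.816,-59.989) -> (-17.169,-60.879) [heading=306, draw]
    PD: pen down
    -- iteration 4/4 --
    FD 11.6: (-17.169,-60.879) -> (-10.351,-70.263) [heading=306, draw]
    FD 1.1: (-10.351,-70.263) -> (-9.704,-71.153) [heading=306, draw]
    PD: pen down
  ]
  -- iteration 3/3 --
  BK 9.2: (-9.704,-71.153) -> (-15.112,-63.71) [heading=306, draw]
  LT 108: heading 306 -> 54
  REPEAT 4 [
    -- iteration 1/4 --
    FD 11.6: (-15.112,-63.71) -> (-8.294,-54.326) [heading=54, draw]
    FD 1.1: (-8.294,-54.326) -> (-7.647,-53.436) [heading=54, draw]
    PD: pen down
    -- iteration 2/4 --
    FD 11.6: (-7.647,-53.436) -> (-0.829,-44.051) [heading=54, draw]
    FD 1.1: (-0.829,-44.051) -> (-0.182,-43.161) [heading=54, draw]
    PD: pen down
    -- iteration 3/4 --
    FD 11.6: (-0.182,-43.161) -> (6.636,-33.777) [heading=54, draw]
    FD 1.1: (6.636,-33.777) -> (7.283,-32.887) [heading=54, draw]
    PD: pen down
    -- iteration 4/4 --
    FD 11.6: (7.283,-32.887) -> (14.101,-23.502) [heading=54, draw]
    FD 1.1: (14.101,-23.502) -> (14.747,-22.612) [heading=54, draw]
    PD: pen down
  ]
]
FD 4.3: (14.747,-22.612) -> (17.275,-19.133) [heading=54, draw]
Final: pos=(17.275,-19.133), heading=54, 28 segment(s) drawn

Segment endpoints: x in {-48.314, -47.268, -39.564, -36.235, -35.189, -32.746, -32.099, -25.281, -24.634, -24.157, -23.111, -17.816, -17.169, -15.112, -12.078, -11.032, -10.351, -9.704, -8.294, -7.647, -0.829, -0.182, 0, 0, 6.636, 7.283, 14.101, 14.747, 17.275}, y in {-71.153, -70.263, -63.71, -60.879, -59.989, -54.326, -53.436, -50.604, -49.714, -44.051, -43.161, -40.33, -39.44, -33.777, -32.898, -32.887, -32.558, -30.055, -28.974, -28.634, -25.049, -24.709, -23.502, -22.612, -21.125, -20.785, -19.133, -17.2, -8}
xmin=-48.314, ymin=-71.153, xmax=17.275, ymax=-8

Answer: -48.314 -71.153 17.275 -8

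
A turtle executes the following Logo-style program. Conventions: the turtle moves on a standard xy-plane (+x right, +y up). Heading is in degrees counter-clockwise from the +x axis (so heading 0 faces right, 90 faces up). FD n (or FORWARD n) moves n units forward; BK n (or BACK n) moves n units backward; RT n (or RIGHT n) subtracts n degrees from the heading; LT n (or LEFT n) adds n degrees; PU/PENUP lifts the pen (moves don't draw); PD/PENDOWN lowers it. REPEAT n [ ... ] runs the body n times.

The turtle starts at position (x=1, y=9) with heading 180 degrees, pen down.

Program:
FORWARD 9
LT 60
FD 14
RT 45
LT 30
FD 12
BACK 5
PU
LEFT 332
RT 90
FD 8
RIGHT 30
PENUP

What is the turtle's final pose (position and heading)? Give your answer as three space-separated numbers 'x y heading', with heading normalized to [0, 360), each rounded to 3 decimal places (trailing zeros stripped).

Executing turtle program step by step:
Start: pos=(1,9), heading=180, pen down
FD 9: (1,9) -> (-8,9) [heading=180, draw]
LT 60: heading 180 -> 240
FD 14: (-8,9) -> (-15,-3.124) [heading=240, draw]
RT 45: heading 240 -> 195
LT 30: heading 195 -> 225
FD 12: (-15,-3.124) -> (-23.485,-11.61) [heading=225, draw]
BK 5: (-23.485,-11.61) -> (-19.95,-8.074) [heading=225, draw]
PU: pen up
LT 332: heading 225 -> 197
RT 90: heading 197 -> 107
FD 8: (-19.95,-8.074) -> (-22.289,-0.424) [heading=107, move]
RT 30: heading 107 -> 77
PU: pen up
Final: pos=(-22.289,-0.424), heading=77, 4 segment(s) drawn

Answer: -22.289 -0.424 77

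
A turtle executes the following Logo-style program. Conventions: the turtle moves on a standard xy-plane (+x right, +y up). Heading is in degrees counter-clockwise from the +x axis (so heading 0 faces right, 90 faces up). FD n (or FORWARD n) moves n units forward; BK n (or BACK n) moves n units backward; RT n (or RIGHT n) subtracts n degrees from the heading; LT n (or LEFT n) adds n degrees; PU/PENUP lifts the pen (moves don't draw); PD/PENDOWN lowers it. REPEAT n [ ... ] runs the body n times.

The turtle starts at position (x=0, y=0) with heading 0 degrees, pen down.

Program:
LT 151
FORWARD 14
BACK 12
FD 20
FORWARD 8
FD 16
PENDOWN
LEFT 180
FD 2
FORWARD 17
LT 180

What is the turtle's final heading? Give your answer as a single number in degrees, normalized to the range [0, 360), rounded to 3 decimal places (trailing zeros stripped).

Executing turtle program step by step:
Start: pos=(0,0), heading=0, pen down
LT 151: heading 0 -> 151
FD 14: (0,0) -> (-12.245,6.787) [heading=151, draw]
BK 12: (-12.245,6.787) -> (-1.749,0.97) [heading=151, draw]
FD 20: (-1.749,0.97) -> (-19.242,10.666) [heading=151, draw]
FD 8: (-19.242,10.666) -> (-26.239,14.544) [heading=151, draw]
FD 16: (-26.239,14.544) -> (-40.233,22.301) [heading=151, draw]
PD: pen down
LT 180: heading 151 -> 331
FD 2: (-40.233,22.301) -> (-38.483,21.332) [heading=331, draw]
FD 17: (-38.483,21.332) -> (-23.615,13.09) [heading=331, draw]
LT 180: heading 331 -> 151
Final: pos=(-23.615,13.09), heading=151, 7 segment(s) drawn

Answer: 151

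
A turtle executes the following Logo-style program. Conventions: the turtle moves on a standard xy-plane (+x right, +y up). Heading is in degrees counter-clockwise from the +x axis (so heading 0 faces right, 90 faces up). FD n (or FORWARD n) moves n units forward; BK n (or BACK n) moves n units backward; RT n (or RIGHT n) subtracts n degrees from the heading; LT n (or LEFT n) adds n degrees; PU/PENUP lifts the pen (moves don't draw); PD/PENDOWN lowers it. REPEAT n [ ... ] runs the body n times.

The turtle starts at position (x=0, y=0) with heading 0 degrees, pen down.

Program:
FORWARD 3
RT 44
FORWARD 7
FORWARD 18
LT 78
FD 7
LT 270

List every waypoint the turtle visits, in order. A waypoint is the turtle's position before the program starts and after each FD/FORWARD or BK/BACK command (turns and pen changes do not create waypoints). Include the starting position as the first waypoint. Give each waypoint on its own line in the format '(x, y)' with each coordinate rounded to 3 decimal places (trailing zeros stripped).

Answer: (0, 0)
(3, 0)
(8.035, -4.863)
(20.983, -17.366)
(26.787, -13.452)

Derivation:
Executing turtle program step by step:
Start: pos=(0,0), heading=0, pen down
FD 3: (0,0) -> (3,0) [heading=0, draw]
RT 44: heading 0 -> 316
FD 7: (3,0) -> (8.035,-4.863) [heading=316, draw]
FD 18: (8.035,-4.863) -> (20.983,-17.366) [heading=316, draw]
LT 78: heading 316 -> 34
FD 7: (20.983,-17.366) -> (26.787,-13.452) [heading=34, draw]
LT 270: heading 34 -> 304
Final: pos=(26.787,-13.452), heading=304, 4 segment(s) drawn
Waypoints (5 total):
(0, 0)
(3, 0)
(8.035, -4.863)
(20.983, -17.366)
(26.787, -13.452)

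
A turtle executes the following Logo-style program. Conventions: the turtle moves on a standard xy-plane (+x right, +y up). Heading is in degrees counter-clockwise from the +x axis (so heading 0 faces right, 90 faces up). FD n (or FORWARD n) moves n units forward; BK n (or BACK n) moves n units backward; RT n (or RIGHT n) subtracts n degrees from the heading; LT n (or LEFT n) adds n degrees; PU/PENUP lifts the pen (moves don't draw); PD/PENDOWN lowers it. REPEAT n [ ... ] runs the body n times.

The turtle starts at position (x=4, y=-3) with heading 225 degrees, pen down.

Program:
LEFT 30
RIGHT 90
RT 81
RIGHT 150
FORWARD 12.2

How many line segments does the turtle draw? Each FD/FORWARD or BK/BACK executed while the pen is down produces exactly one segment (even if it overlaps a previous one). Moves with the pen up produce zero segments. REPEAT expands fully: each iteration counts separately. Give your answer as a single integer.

Executing turtle program step by step:
Start: pos=(4,-3), heading=225, pen down
LT 30: heading 225 -> 255
RT 90: heading 255 -> 165
RT 81: heading 165 -> 84
RT 150: heading 84 -> 294
FD 12.2: (4,-3) -> (8.962,-14.145) [heading=294, draw]
Final: pos=(8.962,-14.145), heading=294, 1 segment(s) drawn
Segments drawn: 1

Answer: 1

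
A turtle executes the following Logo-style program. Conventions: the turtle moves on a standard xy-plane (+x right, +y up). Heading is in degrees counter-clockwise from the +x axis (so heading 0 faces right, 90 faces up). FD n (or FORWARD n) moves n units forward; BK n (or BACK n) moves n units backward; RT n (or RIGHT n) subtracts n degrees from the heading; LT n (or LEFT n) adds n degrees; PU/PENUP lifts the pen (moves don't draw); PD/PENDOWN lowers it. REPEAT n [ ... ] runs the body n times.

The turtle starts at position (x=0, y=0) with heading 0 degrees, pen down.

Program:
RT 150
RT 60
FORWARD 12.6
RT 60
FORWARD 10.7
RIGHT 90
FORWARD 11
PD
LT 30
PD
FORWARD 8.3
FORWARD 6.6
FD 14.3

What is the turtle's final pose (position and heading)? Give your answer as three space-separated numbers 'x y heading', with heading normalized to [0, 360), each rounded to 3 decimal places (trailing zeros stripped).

Answer: 25.376 31.6 30

Derivation:
Executing turtle program step by step:
Start: pos=(0,0), heading=0, pen down
RT 150: heading 0 -> 210
RT 60: heading 210 -> 150
FD 12.6: (0,0) -> (-10.912,6.3) [heading=150, draw]
RT 60: heading 150 -> 90
FD 10.7: (-10.912,6.3) -> (-10.912,17) [heading=90, draw]
RT 90: heading 90 -> 0
FD 11: (-10.912,17) -> (0.088,17) [heading=0, draw]
PD: pen down
LT 30: heading 0 -> 30
PD: pen down
FD 8.3: (0.088,17) -> (7.276,21.15) [heading=30, draw]
FD 6.6: (7.276,21.15) -> (12.992,24.45) [heading=30, draw]
FD 14.3: (12.992,24.45) -> (25.376,31.6) [heading=30, draw]
Final: pos=(25.376,31.6), heading=30, 6 segment(s) drawn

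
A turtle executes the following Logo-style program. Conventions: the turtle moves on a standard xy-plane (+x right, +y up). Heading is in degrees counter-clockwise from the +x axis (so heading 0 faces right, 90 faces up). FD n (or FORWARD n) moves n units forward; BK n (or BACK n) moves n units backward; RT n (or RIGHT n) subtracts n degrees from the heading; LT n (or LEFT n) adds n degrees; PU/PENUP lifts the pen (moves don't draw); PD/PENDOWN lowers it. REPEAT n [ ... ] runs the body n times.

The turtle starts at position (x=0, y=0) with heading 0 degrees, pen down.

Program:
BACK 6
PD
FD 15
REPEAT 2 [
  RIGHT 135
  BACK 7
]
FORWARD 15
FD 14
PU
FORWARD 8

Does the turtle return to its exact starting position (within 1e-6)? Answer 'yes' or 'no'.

Answer: no

Derivation:
Executing turtle program step by step:
Start: pos=(0,0), heading=0, pen down
BK 6: (0,0) -> (-6,0) [heading=0, draw]
PD: pen down
FD 15: (-6,0) -> (9,0) [heading=0, draw]
REPEAT 2 [
  -- iteration 1/2 --
  RT 135: heading 0 -> 225
  BK 7: (9,0) -> (13.95,4.95) [heading=225, draw]
  -- iteration 2/2 --
  RT 135: heading 225 -> 90
  BK 7: (13.95,4.95) -> (13.95,-2.05) [heading=90, draw]
]
FD 15: (13.95,-2.05) -> (13.95,12.95) [heading=90, draw]
FD 14: (13.95,12.95) -> (13.95,26.95) [heading=90, draw]
PU: pen up
FD 8: (13.95,26.95) -> (13.95,34.95) [heading=90, move]
Final: pos=(13.95,34.95), heading=90, 6 segment(s) drawn

Start position: (0, 0)
Final position: (13.95, 34.95)
Distance = 37.631; >= 1e-6 -> NOT closed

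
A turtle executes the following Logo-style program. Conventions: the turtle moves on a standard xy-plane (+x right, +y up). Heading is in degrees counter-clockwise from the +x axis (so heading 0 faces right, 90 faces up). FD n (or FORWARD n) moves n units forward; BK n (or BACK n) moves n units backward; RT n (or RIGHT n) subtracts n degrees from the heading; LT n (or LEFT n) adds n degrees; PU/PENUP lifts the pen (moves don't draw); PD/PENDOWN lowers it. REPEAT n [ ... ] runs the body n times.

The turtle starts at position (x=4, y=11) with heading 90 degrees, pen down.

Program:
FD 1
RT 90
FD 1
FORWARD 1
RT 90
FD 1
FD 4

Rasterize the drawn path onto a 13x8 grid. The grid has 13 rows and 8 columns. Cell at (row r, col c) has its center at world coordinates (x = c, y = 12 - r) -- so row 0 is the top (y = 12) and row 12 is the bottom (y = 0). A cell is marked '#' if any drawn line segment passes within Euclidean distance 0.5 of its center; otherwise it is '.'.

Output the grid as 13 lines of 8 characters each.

Segment 0: (4,11) -> (4,12)
Segment 1: (4,12) -> (5,12)
Segment 2: (5,12) -> (6,12)
Segment 3: (6,12) -> (6,11)
Segment 4: (6,11) -> (6,7)

Answer: ....###.
....#.#.
......#.
......#.
......#.
......#.
........
........
........
........
........
........
........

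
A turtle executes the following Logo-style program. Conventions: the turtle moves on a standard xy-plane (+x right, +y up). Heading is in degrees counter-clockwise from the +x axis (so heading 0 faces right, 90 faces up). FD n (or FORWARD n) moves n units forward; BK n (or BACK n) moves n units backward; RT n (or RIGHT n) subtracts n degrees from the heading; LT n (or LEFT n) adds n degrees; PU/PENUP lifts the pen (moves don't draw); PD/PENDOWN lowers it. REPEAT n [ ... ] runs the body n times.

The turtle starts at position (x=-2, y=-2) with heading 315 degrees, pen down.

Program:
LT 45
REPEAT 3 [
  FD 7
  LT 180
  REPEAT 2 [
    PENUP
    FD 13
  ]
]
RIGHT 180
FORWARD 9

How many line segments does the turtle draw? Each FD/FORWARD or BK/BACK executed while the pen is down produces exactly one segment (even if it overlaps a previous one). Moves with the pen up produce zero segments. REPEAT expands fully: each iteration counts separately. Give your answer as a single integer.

Answer: 1

Derivation:
Executing turtle program step by step:
Start: pos=(-2,-2), heading=315, pen down
LT 45: heading 315 -> 0
REPEAT 3 [
  -- iteration 1/3 --
  FD 7: (-2,-2) -> (5,-2) [heading=0, draw]
  LT 180: heading 0 -> 180
  REPEAT 2 [
    -- iteration 1/2 --
    PU: pen up
    FD 13: (5,-2) -> (-8,-2) [heading=180, move]
    -- iteration 2/2 --
    PU: pen up
    FD 13: (-8,-2) -> (-21,-2) [heading=180, move]
  ]
  -- iteration 2/3 --
  FD 7: (-21,-2) -> (-28,-2) [heading=180, move]
  LT 180: heading 180 -> 0
  REPEAT 2 [
    -- iteration 1/2 --
    PU: pen up
    FD 13: (-28,-2) -> (-15,-2) [heading=0, move]
    -- iteration 2/2 --
    PU: pen up
    FD 13: (-15,-2) -> (-2,-2) [heading=0, move]
  ]
  -- iteration 3/3 --
  FD 7: (-2,-2) -> (5,-2) [heading=0, move]
  LT 180: heading 0 -> 180
  REPEAT 2 [
    -- iteration 1/2 --
    PU: pen up
    FD 13: (5,-2) -> (-8,-2) [heading=180, move]
    -- iteration 2/2 --
    PU: pen up
    FD 13: (-8,-2) -> (-21,-2) [heading=180, move]
  ]
]
RT 180: heading 180 -> 0
FD 9: (-21,-2) -> (-12,-2) [heading=0, move]
Final: pos=(-12,-2), heading=0, 1 segment(s) drawn
Segments drawn: 1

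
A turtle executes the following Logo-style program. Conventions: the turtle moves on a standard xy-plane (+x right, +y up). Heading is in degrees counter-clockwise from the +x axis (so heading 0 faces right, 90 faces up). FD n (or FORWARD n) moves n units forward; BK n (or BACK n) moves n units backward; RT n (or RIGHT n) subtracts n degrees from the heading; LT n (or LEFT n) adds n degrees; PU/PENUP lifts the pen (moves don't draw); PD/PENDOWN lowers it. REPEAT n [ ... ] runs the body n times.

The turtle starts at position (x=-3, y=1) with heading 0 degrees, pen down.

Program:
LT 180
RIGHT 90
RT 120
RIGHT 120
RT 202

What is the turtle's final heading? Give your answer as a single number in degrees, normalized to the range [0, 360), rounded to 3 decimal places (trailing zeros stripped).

Executing turtle program step by step:
Start: pos=(-3,1), heading=0, pen down
LT 180: heading 0 -> 180
RT 90: heading 180 -> 90
RT 120: heading 90 -> 330
RT 120: heading 330 -> 210
RT 202: heading 210 -> 8
Final: pos=(-3,1), heading=8, 0 segment(s) drawn

Answer: 8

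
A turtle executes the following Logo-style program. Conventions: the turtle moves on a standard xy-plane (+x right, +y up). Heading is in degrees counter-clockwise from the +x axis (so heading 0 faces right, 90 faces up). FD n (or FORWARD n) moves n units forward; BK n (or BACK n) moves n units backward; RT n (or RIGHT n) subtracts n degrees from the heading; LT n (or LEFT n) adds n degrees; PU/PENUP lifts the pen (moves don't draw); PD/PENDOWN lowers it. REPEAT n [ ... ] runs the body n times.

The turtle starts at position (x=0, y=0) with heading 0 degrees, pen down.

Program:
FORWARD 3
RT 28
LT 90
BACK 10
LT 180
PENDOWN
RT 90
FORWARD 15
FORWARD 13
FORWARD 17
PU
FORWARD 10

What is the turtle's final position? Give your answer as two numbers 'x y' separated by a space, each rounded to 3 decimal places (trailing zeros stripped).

Answer: -50.257 16.991

Derivation:
Executing turtle program step by step:
Start: pos=(0,0), heading=0, pen down
FD 3: (0,0) -> (3,0) [heading=0, draw]
RT 28: heading 0 -> 332
LT 90: heading 332 -> 62
BK 10: (3,0) -> (-1.695,-8.829) [heading=62, draw]
LT 180: heading 62 -> 242
PD: pen down
RT 90: heading 242 -> 152
FD 15: (-1.695,-8.829) -> (-14.939,-1.787) [heading=152, draw]
FD 13: (-14.939,-1.787) -> (-26.417,4.316) [heading=152, draw]
FD 17: (-26.417,4.316) -> (-41.427,12.297) [heading=152, draw]
PU: pen up
FD 10: (-41.427,12.297) -> (-50.257,16.991) [heading=152, move]
Final: pos=(-50.257,16.991), heading=152, 5 segment(s) drawn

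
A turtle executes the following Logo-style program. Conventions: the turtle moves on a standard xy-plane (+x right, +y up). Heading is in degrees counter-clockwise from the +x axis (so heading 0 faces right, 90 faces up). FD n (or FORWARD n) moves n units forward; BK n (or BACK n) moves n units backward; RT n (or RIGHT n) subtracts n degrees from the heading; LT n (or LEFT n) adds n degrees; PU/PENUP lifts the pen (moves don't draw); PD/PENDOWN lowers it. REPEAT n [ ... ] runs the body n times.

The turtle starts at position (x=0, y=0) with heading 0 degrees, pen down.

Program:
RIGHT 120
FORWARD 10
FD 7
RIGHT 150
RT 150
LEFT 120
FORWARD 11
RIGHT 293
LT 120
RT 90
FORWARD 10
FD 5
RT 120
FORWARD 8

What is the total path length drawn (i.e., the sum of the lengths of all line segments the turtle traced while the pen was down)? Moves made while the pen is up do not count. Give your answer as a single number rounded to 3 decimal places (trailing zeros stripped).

Executing turtle program step by step:
Start: pos=(0,0), heading=0, pen down
RT 120: heading 0 -> 240
FD 10: (0,0) -> (-5,-8.66) [heading=240, draw]
FD 7: (-5,-8.66) -> (-8.5,-14.722) [heading=240, draw]
RT 150: heading 240 -> 90
RT 150: heading 90 -> 300
LT 120: heading 300 -> 60
FD 11: (-8.5,-14.722) -> (-3,-5.196) [heading=60, draw]
RT 293: heading 60 -> 127
LT 120: heading 127 -> 247
RT 90: heading 247 -> 157
FD 10: (-3,-5.196) -> (-12.205,-1.289) [heading=157, draw]
FD 5: (-12.205,-1.289) -> (-16.808,0.665) [heading=157, draw]
RT 120: heading 157 -> 37
FD 8: (-16.808,0.665) -> (-10.418,5.479) [heading=37, draw]
Final: pos=(-10.418,5.479), heading=37, 6 segment(s) drawn

Segment lengths:
  seg 1: (0,0) -> (-5,-8.66), length = 10
  seg 2: (-5,-8.66) -> (-8.5,-14.722), length = 7
  seg 3: (-8.5,-14.722) -> (-3,-5.196), length = 11
  seg 4: (-3,-5.196) -> (-12.205,-1.289), length = 10
  seg 5: (-12.205,-1.289) -> (-16.808,0.665), length = 5
  seg 6: (-16.808,0.665) -> (-10.418,5.479), length = 8
Total = 51

Answer: 51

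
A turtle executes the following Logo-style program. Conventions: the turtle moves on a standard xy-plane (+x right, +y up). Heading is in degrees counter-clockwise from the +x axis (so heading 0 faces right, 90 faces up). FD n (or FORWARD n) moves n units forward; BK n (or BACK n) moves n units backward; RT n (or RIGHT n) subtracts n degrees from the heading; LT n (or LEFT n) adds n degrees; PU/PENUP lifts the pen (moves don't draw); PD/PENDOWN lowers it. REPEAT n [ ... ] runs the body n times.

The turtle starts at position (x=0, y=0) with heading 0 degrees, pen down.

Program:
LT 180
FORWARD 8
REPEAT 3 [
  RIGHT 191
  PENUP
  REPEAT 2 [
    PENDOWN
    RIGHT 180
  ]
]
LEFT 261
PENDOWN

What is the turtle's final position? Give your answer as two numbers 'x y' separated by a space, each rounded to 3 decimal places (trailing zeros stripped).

Executing turtle program step by step:
Start: pos=(0,0), heading=0, pen down
LT 180: heading 0 -> 180
FD 8: (0,0) -> (-8,0) [heading=180, draw]
REPEAT 3 [
  -- iteration 1/3 --
  RT 191: heading 180 -> 349
  PU: pen up
  REPEAT 2 [
    -- iteration 1/2 --
    PD: pen down
    RT 180: heading 349 -> 169
    -- iteration 2/2 --
    PD: pen down
    RT 180: heading 169 -> 349
  ]
  -- iteration 2/3 --
  RT 191: heading 349 -> 158
  PU: pen up
  REPEAT 2 [
    -- iteration 1/2 --
    PD: pen down
    RT 180: heading 158 -> 338
    -- iteration 2/2 --
    PD: pen down
    RT 180: heading 338 -> 158
  ]
  -- iteration 3/3 --
  RT 191: heading 158 -> 327
  PU: pen up
  REPEAT 2 [
    -- iteration 1/2 --
    PD: pen down
    RT 180: heading 327 -> 147
    -- iteration 2/2 --
    PD: pen down
    RT 180: heading 147 -> 327
  ]
]
LT 261: heading 327 -> 228
PD: pen down
Final: pos=(-8,0), heading=228, 1 segment(s) drawn

Answer: -8 0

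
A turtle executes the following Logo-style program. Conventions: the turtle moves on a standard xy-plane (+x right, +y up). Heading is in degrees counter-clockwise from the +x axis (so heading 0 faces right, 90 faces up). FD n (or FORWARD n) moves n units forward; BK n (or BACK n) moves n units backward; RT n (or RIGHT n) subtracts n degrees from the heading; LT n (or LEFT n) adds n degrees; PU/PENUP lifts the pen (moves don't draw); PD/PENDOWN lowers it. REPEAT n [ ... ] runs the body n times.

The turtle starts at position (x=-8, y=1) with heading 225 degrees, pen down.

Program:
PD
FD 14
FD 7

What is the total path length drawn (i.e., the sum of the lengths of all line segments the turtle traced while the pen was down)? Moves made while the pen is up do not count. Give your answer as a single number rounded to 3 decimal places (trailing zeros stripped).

Answer: 21

Derivation:
Executing turtle program step by step:
Start: pos=(-8,1), heading=225, pen down
PD: pen down
FD 14: (-8,1) -> (-17.899,-8.899) [heading=225, draw]
FD 7: (-17.899,-8.899) -> (-22.849,-13.849) [heading=225, draw]
Final: pos=(-22.849,-13.849), heading=225, 2 segment(s) drawn

Segment lengths:
  seg 1: (-8,1) -> (-17.899,-8.899), length = 14
  seg 2: (-17.899,-8.899) -> (-22.849,-13.849), length = 7
Total = 21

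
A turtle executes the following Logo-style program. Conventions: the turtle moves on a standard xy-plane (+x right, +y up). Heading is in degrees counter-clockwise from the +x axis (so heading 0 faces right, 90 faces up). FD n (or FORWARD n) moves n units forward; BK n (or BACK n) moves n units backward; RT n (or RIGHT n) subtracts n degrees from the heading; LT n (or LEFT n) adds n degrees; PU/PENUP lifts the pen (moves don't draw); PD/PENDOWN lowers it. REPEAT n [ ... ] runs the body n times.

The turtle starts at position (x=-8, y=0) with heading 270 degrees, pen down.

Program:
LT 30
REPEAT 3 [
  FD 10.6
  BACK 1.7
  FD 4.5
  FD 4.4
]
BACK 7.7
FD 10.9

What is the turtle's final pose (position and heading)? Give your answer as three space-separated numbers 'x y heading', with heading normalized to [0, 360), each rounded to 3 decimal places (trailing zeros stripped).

Executing turtle program step by step:
Start: pos=(-8,0), heading=270, pen down
LT 30: heading 270 -> 300
REPEAT 3 [
  -- iteration 1/3 --
  FD 10.6: (-8,0) -> (-2.7,-9.18) [heading=300, draw]
  BK 1.7: (-2.7,-9.18) -> (-3.55,-7.708) [heading=300, draw]
  FD 4.5: (-3.55,-7.708) -> (-1.3,-11.605) [heading=300, draw]
  FD 4.4: (-1.3,-11.605) -> (0.9,-15.415) [heading=300, draw]
  -- iteration 2/3 --
  FD 10.6: (0.9,-15.415) -> (6.2,-24.595) [heading=300, draw]
  BK 1.7: (6.2,-24.595) -> (5.35,-23.123) [heading=300, draw]
  FD 4.5: (5.35,-23.123) -> (7.6,-27.02) [heading=300, draw]
  FD 4.4: (7.6,-27.02) -> (9.8,-30.831) [heading=300, draw]
  -- iteration 3/3 --
  FD 10.6: (9.8,-30.831) -> (15.1,-40.01) [heading=300, draw]
  BK 1.7: (15.1,-40.01) -> (14.25,-38.538) [heading=300, draw]
  FD 4.5: (14.25,-38.538) -> (16.5,-42.435) [heading=300, draw]
  FD 4.4: (16.5,-42.435) -> (18.7,-46.246) [heading=300, draw]
]
BK 7.7: (18.7,-46.246) -> (14.85,-39.577) [heading=300, draw]
FD 10.9: (14.85,-39.577) -> (20.3,-49.017) [heading=300, draw]
Final: pos=(20.3,-49.017), heading=300, 14 segment(s) drawn

Answer: 20.3 -49.017 300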